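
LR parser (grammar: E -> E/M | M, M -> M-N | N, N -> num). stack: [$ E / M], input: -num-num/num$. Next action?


'-' can extend M; shift to build M -> M-N
Action: shift


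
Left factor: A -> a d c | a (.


Common prefix: 'a'
Factored: A -> a A', A' -> d c | (


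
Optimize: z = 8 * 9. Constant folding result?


8 * 9 = 72 at compile time
Optimized: z = 72


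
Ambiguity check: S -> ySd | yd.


balanced y^n…d^n: each string has a unique parse
Unambiguous


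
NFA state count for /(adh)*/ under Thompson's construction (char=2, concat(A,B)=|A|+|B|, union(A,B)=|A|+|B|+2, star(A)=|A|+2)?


Syntax tree has 3 char leaf(s), 0 union(s), 1 star(s)
chars contribute 3×2 = 6; each union adds +2; each star adds +2
Total: 6 + 0 + 2 = 8 states


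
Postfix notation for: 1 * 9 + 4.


Left to right (same or higher precedence on left)
Postfix: 1 9 * 4 +


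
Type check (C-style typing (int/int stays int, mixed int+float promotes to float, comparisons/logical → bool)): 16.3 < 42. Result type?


Operand types: float < int
Rule: comparison yields bool
Result type: bool


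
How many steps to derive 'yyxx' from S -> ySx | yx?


Derivation: S => ySx => yyxx
Steps: 2


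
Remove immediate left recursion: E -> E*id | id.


Left-recursive alternatives: E*id; non-recursive: id
Introduce E': E -> idE', E' -> *idE' | ε


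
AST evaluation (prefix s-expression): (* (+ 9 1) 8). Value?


Evaluate inner: (+ 9 1) = 10
Evaluate root: (* 10 8) = 80
Result: 80


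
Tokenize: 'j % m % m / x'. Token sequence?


Scan left to right, longest-match per lexeme
Tokens: ID(j), OP(%), ID(m), OP(%), ID(m), OP(/), ID(x)


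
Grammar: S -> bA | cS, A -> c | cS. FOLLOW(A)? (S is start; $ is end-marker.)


$ ∈ FOLLOW(S). For each A -> αBβ: add FIRST(β)\{ε} to FOLLOW(B); if β nullable, add FOLLOW(A).
FOLLOW(A) = {$}


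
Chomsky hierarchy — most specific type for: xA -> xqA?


LHS has context (more than one symbol) and |LHS| ≤ |RHS|
Classification: Type 1 (Context-Sensitive)


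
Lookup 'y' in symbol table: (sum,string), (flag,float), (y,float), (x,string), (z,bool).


Lookup 'y' → type float


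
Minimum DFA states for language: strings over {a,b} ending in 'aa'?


Track the longest suffix of input matching a prefix of 'aa': 3 classes (prefixes of length 0..2)
Minimal DFA: 3 states


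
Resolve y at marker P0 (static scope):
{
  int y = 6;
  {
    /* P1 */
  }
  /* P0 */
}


y declared in the same block as P0
y = 6


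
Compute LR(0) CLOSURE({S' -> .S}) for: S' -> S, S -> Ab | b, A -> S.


Start: S' -> .S
For each item with dot before a nonterminal B, add B -> .γ for every B-production
Closure: [S' -> .S, S -> .Ab, S -> .b, A -> .S]


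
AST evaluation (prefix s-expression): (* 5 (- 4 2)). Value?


Evaluate inner: (- 4 2) = 2
Evaluate root: (* 5 2) = 10
Result: 10


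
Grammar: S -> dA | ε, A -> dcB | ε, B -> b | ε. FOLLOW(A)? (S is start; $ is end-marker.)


$ ∈ FOLLOW(S). For each A -> αBβ: add FIRST(β)\{ε} to FOLLOW(B); if β nullable, add FOLLOW(A).
FOLLOW(A) = {$}


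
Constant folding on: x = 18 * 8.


18 * 8 = 144 at compile time
Optimized: x = 144


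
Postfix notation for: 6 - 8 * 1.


* has higher precedence, evaluate 8*1 first
Postfix: 6 8 1 * -


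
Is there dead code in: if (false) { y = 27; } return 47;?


condition is constant false, so the whole block is unreachable
Dead: 'if (false) { y = 27; }'


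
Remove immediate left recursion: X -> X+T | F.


Left-recursive alternatives: X+T; non-recursive: F
Introduce X': X -> FX', X' -> +TX' | ε


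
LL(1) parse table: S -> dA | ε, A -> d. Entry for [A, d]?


For [A, d]: 'd' ∈ FIRST(d)
Entry: A -> d


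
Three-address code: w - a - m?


Break into single-operator statements:
t1 = w - a
t2 = t1 - m


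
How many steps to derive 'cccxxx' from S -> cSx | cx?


Derivation: S => cSx => ccSxx => cccxxx
Steps: 3


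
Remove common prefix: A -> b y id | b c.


Common prefix: 'b'
Factored: A -> b A', A' -> y id | c


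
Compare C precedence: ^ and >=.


'>=' is relational (level 7); '^' is bitwise XOR (level 4)
Higher level binds tighter
'>=' has higher precedence than '^'


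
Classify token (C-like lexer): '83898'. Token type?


Pattern: digits only
Type: INTEGER_LITERAL


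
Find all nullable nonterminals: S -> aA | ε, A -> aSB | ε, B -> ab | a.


A nonterminal is nullable iff some alternative derives ε (directly, or every symbol in it is nullable)
Nullable: {A, S}


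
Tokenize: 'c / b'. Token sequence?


Scan left to right, longest-match per lexeme
Tokens: ID(c), OP(/), ID(b)


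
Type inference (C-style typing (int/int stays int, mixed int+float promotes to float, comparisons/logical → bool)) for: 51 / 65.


Operand types: int / int
Rule: mixed int/float promotes to float; int/int stays int
Result type: int


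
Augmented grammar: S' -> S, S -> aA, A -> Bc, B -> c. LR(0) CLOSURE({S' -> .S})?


Start: S' -> .S
For each item with dot before a nonterminal B, add B -> .γ for every B-production
Closure: [S' -> .S, S -> .aA]


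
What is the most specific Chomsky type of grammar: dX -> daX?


LHS has context (more than one symbol) and |LHS| ≤ |RHS|
Classification: Type 1 (Context-Sensitive)


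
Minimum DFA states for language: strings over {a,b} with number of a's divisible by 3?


Track (count of a) mod 3: states 0..2, accept at 0
Minimal DFA: 3 states


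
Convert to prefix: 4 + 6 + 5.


left-to-right (same/higher precedence on left): tree is (+ (+ 4 6) 5)
Prefix: + + 4 6 5


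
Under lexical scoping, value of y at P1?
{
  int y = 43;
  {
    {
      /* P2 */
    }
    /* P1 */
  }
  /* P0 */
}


P1's block does not declare y; resolves to the enclosing declaration at depth 0
y = 43


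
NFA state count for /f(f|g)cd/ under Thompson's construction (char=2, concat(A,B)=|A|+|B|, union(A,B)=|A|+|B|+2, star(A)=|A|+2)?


Syntax tree has 5 char leaf(s), 1 union(s), 0 star(s)
chars contribute 5×2 = 10; each union adds +2; each star adds +2
Total: 10 + 2 + 0 = 12 states


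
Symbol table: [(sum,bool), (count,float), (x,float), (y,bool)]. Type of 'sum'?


Lookup 'sum' → type bool


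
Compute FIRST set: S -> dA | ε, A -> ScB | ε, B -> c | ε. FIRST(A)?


Per alternative of A: FIRST(ScB) = {c, d}; FIRST(ε) = {ε}
FIRST(A) = {c, d, ε}


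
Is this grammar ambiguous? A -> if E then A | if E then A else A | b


dangling else: 'if E then if E then b else b' parses two ways
Ambiguous


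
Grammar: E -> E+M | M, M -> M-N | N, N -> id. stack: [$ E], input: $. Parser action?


start symbol E on stack, input exhausted
Action: accept


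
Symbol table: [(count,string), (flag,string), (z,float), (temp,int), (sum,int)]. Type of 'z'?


Lookup 'z' → type float


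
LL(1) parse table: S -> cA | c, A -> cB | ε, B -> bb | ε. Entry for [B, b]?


For [B, b]: 'b' ∈ FIRST(bb)
Entry: B -> bb


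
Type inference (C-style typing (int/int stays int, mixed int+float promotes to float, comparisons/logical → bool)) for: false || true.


Operand types: bool || bool
Rule: logical operators take bool operands and yield bool
Result type: bool


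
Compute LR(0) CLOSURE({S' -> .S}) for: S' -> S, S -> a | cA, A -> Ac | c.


Start: S' -> .S
For each item with dot before a nonterminal B, add B -> .γ for every B-production
Closure: [S' -> .S, S -> .a, S -> .cA]


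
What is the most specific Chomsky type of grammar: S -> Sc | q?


Left-linear: every RHS is a terminal or one nonterminal followed by a terminal
Classification: Type 3 (Regular)


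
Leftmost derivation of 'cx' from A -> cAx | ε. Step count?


Derivation: A => cAx => cx
Steps: 2


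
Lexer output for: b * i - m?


Scan left to right, longest-match per lexeme
Tokens: ID(b), OP(*), ID(i), OP(-), ID(m)


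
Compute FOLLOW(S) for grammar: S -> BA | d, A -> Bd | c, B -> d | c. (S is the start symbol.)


$ ∈ FOLLOW(S). For each A -> αBβ: add FIRST(β)\{ε} to FOLLOW(B); if β nullable, add FOLLOW(A).
FOLLOW(S) = {$}


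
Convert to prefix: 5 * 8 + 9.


left-to-right (same/higher precedence on left): tree is (+ (* 5 8) 9)
Prefix: + * 5 8 9


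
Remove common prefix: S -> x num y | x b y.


Common prefix: 'x'
Factored: S -> x S', S' -> num y | b y


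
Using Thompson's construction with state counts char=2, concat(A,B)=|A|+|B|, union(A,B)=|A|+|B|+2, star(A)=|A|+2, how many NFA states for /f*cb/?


Syntax tree has 3 char leaf(s), 0 union(s), 1 star(s)
chars contribute 3×2 = 6; each union adds +2; each star adds +2
Total: 6 + 0 + 2 = 8 states


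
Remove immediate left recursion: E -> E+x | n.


Left-recursive alternatives: E+x; non-recursive: n
Introduce E': E -> nE', E' -> +xE' | ε


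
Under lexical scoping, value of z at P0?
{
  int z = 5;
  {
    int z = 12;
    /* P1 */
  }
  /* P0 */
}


z declared in the same block as P0
z = 5


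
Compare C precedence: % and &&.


'%' is multiplicative (level 10); '&&' is logical AND (level 2)
Higher level binds tighter
'%' has higher precedence than '&&'


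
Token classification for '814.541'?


Pattern: digits with a decimal point
Type: FLOAT_LITERAL


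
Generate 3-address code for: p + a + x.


Break into single-operator statements:
t1 = p + a
t2 = t1 + x


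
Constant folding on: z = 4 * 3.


4 * 3 = 12 at compile time
Optimized: z = 12


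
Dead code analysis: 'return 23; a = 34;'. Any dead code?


statement follows a return and is unreachable
Dead: 'a = 34'


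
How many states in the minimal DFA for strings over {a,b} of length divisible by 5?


Track length mod 5: states 0..4, accept at 0
Minimal DFA: 5 states


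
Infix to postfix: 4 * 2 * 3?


Left to right (same or higher precedence on left)
Postfix: 4 2 * 3 *


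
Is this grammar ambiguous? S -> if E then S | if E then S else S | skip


dangling else: 'if E then if E then skip else skip' parses two ways
Ambiguous


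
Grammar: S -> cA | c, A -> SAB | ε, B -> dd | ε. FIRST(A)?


Per alternative of A: FIRST(SAB) = {c}; FIRST(ε) = {ε}
FIRST(A) = {c, ε}


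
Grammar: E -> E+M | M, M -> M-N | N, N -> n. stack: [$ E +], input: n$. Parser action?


no handle ('E+' is not any RHS); shift 'n'
Action: shift


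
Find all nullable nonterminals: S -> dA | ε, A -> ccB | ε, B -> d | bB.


A nonterminal is nullable iff some alternative derives ε (directly, or every symbol in it is nullable)
Nullable: {A, S}


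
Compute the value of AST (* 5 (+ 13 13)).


Evaluate inner: (+ 13 13) = 26
Evaluate root: (* 5 26) = 130
Result: 130


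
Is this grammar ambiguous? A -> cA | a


right-linear, alternatives start with distinct terminals 'c' vs 'a': unique leftmost derivation
Unambiguous


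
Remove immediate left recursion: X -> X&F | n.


Left-recursive alternatives: X&F; non-recursive: n
Introduce X': X -> nX', X' -> &FX' | ε


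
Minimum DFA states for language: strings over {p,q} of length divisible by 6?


Track length mod 6: states 0..5, accept at 0
Minimal DFA: 6 states


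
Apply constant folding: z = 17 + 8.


17 + 8 = 25 at compile time
Optimized: z = 25


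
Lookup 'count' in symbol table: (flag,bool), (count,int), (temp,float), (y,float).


Lookup 'count' → type int


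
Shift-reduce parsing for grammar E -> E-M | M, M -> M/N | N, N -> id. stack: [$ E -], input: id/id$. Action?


no handle ('E-' is not any RHS); shift 'id'
Action: shift


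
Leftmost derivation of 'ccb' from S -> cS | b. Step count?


Derivation: S => cS => ccS => ccb
Steps: 3


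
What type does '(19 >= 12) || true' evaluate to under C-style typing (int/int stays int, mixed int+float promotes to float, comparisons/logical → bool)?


Operand types: bool || bool
Rule: logical operators take bool operands and yield bool
Result type: bool


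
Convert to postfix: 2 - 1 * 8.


* has higher precedence, evaluate 1*8 first
Postfix: 2 1 8 * -


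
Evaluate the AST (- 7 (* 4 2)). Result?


Evaluate inner: (* 4 2) = 8
Evaluate root: (- 7 8) = -1
Result: -1


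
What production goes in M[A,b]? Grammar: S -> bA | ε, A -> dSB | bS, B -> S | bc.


For [A, b]: 'b' ∈ FIRST(bS)
Entry: A -> bS


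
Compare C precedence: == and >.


'>' is relational (level 7); '==' is equality (level 6)
Higher level binds tighter
'>' has higher precedence than '=='


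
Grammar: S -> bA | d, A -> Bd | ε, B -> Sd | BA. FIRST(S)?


Per alternative of S: FIRST(bA) = {b}; FIRST(d) = {d}
FIRST(S) = {b, d}


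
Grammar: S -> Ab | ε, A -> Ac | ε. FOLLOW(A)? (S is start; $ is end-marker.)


$ ∈ FOLLOW(S). For each A -> αBβ: add FIRST(β)\{ε} to FOLLOW(B); if β nullable, add FOLLOW(A).
FOLLOW(A) = {b, c}


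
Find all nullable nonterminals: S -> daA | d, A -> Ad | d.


A nonterminal is nullable iff some alternative derives ε (directly, or every symbol in it is nullable)
Nullable: {}


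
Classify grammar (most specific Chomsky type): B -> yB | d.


Right-linear: every RHS is a terminal or a terminal followed by one nonterminal
Classification: Type 3 (Regular)


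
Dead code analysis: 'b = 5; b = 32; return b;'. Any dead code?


first assignment to b is overwritten before any read
Dead: 'b = 5'


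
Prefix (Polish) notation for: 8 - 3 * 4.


'*' binds tighter: tree is (- 8 (* 3 4))
Prefix: - 8 * 3 4


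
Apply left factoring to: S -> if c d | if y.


Common prefix: 'if'
Factored: S -> if S', S' -> c d | y


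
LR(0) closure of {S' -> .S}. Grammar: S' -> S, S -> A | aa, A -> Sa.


Start: S' -> .S
For each item with dot before a nonterminal B, add B -> .γ for every B-production
Closure: [S' -> .S, S -> .A, S -> .aa, A -> .Sa]


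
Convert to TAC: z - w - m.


Break into single-operator statements:
t1 = z - w
t2 = t1 - m


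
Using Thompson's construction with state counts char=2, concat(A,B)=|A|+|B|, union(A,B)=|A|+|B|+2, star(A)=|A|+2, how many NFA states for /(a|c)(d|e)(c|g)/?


Syntax tree has 6 char leaf(s), 3 union(s), 0 star(s)
chars contribute 6×2 = 12; each union adds +2; each star adds +2
Total: 12 + 6 + 0 = 18 states


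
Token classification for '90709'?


Pattern: digits only
Type: INTEGER_LITERAL


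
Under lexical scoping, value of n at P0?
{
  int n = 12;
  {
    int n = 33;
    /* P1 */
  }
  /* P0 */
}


n declared in the same block as P0
n = 12


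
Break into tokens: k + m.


Scan left to right, longest-match per lexeme
Tokens: ID(k), OP(+), ID(m)


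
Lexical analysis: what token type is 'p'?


Pattern: letter/underscore followed by alphanumerics, not a keyword
Type: IDENTIFIER


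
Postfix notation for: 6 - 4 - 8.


Left to right (same or higher precedence on left)
Postfix: 6 4 - 8 -


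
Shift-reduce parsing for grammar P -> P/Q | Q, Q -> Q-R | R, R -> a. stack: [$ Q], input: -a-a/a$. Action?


shift '-' to continue Q -> Q-R
Action: shift


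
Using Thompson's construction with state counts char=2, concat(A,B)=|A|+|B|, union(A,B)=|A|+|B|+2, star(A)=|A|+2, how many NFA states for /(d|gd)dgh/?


Syntax tree has 6 char leaf(s), 1 union(s), 0 star(s)
chars contribute 6×2 = 12; each union adds +2; each star adds +2
Total: 12 + 2 + 0 = 14 states


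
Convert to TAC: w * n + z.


Break into single-operator statements:
t1 = w * n
t2 = t1 + z


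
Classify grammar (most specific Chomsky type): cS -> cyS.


LHS has context (more than one symbol) and |LHS| ≤ |RHS|
Classification: Type 1 (Context-Sensitive)


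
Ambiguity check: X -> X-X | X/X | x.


'x-x/x' has two parse trees (no precedence encoded between - and /)
Ambiguous


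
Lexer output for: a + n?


Scan left to right, longest-match per lexeme
Tokens: ID(a), OP(+), ID(n)


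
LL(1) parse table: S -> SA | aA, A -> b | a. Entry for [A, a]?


For [A, a]: 'a' ∈ FIRST(a)
Entry: A -> a


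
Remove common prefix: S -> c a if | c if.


Common prefix: 'c'
Factored: S -> c S', S' -> a if | if


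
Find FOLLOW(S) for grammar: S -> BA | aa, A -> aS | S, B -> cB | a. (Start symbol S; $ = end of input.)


$ ∈ FOLLOW(S). For each A -> αBβ: add FIRST(β)\{ε} to FOLLOW(B); if β nullable, add FOLLOW(A).
FOLLOW(S) = {$}


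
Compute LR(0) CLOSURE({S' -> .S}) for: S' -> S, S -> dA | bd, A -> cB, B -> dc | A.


Start: S' -> .S
For each item with dot before a nonterminal B, add B -> .γ for every B-production
Closure: [S' -> .S, S -> .dA, S -> .bd]


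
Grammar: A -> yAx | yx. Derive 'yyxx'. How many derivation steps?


Derivation: A => yAx => yyxx
Steps: 2


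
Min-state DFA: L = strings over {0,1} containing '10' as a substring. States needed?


KMP-style automaton: 2 progress states + 1 absorbing accept = 3
Minimal DFA: 3 states


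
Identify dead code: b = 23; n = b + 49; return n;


b is read by n's definition; n is returned
No dead code


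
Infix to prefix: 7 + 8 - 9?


left-to-right (same/higher precedence on left): tree is (- (+ 7 8) 9)
Prefix: - + 7 8 9


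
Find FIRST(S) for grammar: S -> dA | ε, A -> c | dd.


Per alternative of S: FIRST(dA) = {d}; FIRST(ε) = {ε}
FIRST(S) = {d, ε}


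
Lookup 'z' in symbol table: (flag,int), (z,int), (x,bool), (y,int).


Lookup 'z' → type int


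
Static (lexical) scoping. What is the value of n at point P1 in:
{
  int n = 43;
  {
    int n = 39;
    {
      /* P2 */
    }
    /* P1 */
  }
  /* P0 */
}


n declared in the same block as P1
n = 39


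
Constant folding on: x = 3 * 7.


3 * 7 = 21 at compile time
Optimized: x = 21


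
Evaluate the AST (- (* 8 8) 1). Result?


Evaluate inner: (* 8 8) = 64
Evaluate root: (- 64 1) = 63
Result: 63


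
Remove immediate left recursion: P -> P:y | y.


Left-recursive alternatives: P:y; non-recursive: y
Introduce P': P -> yP', P' -> :yP' | ε


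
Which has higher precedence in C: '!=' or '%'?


'%' is multiplicative (level 10); '!=' is equality (level 6)
Higher level binds tighter
'%' has higher precedence than '!='


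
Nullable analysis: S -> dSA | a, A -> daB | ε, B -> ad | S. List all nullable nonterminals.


A nonterminal is nullable iff some alternative derives ε (directly, or every symbol in it is nullable)
Nullable: {A}


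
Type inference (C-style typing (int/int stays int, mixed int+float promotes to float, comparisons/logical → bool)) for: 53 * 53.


Operand types: int * int
Rule: mixed int/float promotes to float; int/int stays int
Result type: int


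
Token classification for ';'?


Pattern: delimiter/punctuation
Type: PUNCTUATION


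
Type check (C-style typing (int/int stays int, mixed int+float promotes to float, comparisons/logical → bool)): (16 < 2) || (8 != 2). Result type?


Operand types: bool || bool
Rule: logical operators take bool operands and yield bool
Result type: bool


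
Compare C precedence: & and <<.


'<<' is shift (level 8); '&' is bitwise AND (level 5)
Higher level binds tighter
'<<' has higher precedence than '&'


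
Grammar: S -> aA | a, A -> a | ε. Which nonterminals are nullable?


A nonterminal is nullable iff some alternative derives ε (directly, or every symbol in it is nullable)
Nullable: {A}


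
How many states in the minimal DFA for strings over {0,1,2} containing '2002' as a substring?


KMP-style automaton: 4 progress states + 1 absorbing accept = 5
Minimal DFA: 5 states


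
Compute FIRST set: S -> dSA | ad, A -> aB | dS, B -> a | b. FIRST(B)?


Per alternative of B: FIRST(a) = {a}; FIRST(b) = {b}
FIRST(B) = {a, b}


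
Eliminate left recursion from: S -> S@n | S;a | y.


Left-recursive alternatives: S@n, S;a; non-recursive: y
Introduce S': S -> yS', S' -> @nS' | ;aS' | ε


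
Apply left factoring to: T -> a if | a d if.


Common prefix: 'a'
Factored: T -> a T', T' -> if | d if


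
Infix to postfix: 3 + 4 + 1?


Left to right (same or higher precedence on left)
Postfix: 3 4 + 1 +


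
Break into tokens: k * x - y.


Scan left to right, longest-match per lexeme
Tokens: ID(k), OP(*), ID(x), OP(-), ID(y)


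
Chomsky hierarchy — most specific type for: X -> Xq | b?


Left-linear: every RHS is a terminal or one nonterminal followed by a terminal
Classification: Type 3 (Regular)


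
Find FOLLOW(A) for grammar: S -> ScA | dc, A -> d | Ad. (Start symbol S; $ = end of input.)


$ ∈ FOLLOW(S). For each A -> αBβ: add FIRST(β)\{ε} to FOLLOW(B); if β nullable, add FOLLOW(A).
FOLLOW(A) = {$, c, d}


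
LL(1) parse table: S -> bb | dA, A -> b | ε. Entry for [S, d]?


For [S, d]: 'd' ∈ FIRST(dA)
Entry: S -> dA


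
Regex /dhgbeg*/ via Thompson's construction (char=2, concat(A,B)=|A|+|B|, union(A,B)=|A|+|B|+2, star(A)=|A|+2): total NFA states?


Syntax tree has 6 char leaf(s), 0 union(s), 1 star(s)
chars contribute 6×2 = 12; each union adds +2; each star adds +2
Total: 12 + 0 + 2 = 14 states


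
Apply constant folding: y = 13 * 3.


13 * 3 = 39 at compile time
Optimized: y = 39


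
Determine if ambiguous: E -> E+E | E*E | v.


'v+v*v' has two parse trees (no precedence encoded between + and *)
Ambiguous


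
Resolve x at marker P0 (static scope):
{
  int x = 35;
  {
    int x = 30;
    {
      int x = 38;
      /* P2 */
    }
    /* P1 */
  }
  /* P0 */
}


x declared in the same block as P0
x = 35


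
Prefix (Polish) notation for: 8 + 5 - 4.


left-to-right (same/higher precedence on left): tree is (- (+ 8 5) 4)
Prefix: - + 8 5 4


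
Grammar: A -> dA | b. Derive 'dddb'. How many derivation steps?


Derivation: A => dA => ddA => dddA => dddb
Steps: 4


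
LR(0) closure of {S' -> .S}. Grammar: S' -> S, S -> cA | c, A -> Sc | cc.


Start: S' -> .S
For each item with dot before a nonterminal B, add B -> .γ for every B-production
Closure: [S' -> .S, S -> .cA, S -> .c]


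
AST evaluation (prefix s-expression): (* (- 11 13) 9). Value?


Evaluate inner: (- 11 13) = -2
Evaluate root: (* -2 9) = -18
Result: -18


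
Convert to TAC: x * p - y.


Break into single-operator statements:
t1 = x * p
t2 = t1 - y


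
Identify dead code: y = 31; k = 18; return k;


y is assigned but never read
Dead: 'y = 31'


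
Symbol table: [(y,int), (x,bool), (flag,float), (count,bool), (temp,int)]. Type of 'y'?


Lookup 'y' → type int


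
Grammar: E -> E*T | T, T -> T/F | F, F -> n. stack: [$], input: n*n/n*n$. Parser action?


no handle on stack; shift 'n'
Action: shift


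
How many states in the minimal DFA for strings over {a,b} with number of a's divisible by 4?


Track (count of a) mod 4: states 0..3, accept at 0
Minimal DFA: 4 states


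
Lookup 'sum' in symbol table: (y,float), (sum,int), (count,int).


Lookup 'sum' → type int


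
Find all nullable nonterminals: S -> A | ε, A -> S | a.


A nonterminal is nullable iff some alternative derives ε (directly, or every symbol in it is nullable)
Nullable: {A, S}


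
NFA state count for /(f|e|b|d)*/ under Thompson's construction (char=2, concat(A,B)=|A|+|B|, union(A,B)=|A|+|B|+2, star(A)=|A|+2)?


Syntax tree has 4 char leaf(s), 3 union(s), 1 star(s)
chars contribute 4×2 = 8; each union adds +2; each star adds +2
Total: 8 + 6 + 2 = 16 states


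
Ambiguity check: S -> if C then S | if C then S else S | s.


dangling else: 'if C then if C then s else s' parses two ways
Ambiguous


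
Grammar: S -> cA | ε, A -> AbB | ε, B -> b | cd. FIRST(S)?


Per alternative of S: FIRST(cA) = {c}; FIRST(ε) = {ε}
FIRST(S) = {c, ε}


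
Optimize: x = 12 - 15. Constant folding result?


12 - 15 = -3 at compile time
Optimized: x = -3


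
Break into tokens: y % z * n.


Scan left to right, longest-match per lexeme
Tokens: ID(y), OP(%), ID(z), OP(*), ID(n)


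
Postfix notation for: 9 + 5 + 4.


Left to right (same or higher precedence on left)
Postfix: 9 5 + 4 +


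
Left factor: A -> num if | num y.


Common prefix: 'num'
Factored: A -> num A', A' -> if | y


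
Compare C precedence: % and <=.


'%' is multiplicative (level 10); '<=' is relational (level 7)
Higher level binds tighter
'%' has higher precedence than '<='


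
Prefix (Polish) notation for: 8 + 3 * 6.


'*' binds tighter: tree is (+ 8 (* 3 6))
Prefix: + 8 * 3 6


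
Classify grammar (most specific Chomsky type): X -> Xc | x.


Left-linear: every RHS is a terminal or one nonterminal followed by a terminal
Classification: Type 3 (Regular)


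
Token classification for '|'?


Pattern: operator symbol
Type: OPERATOR


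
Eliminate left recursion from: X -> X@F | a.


Left-recursive alternatives: X@F; non-recursive: a
Introduce X': X -> aX', X' -> @FX' | ε


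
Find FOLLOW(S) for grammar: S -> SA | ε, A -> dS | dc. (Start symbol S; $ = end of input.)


$ ∈ FOLLOW(S). For each A -> αBβ: add FIRST(β)\{ε} to FOLLOW(B); if β nullable, add FOLLOW(A).
FOLLOW(S) = {$, d}


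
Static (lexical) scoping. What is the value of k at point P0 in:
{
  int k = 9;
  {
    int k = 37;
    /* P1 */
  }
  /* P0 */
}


k declared in the same block as P0
k = 9


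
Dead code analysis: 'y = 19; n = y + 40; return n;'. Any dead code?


y is read by n's definition; n is returned
No dead code


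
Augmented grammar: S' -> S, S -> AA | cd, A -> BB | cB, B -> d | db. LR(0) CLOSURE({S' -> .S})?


Start: S' -> .S
For each item with dot before a nonterminal B, add B -> .γ for every B-production
Closure: [S' -> .S, S -> .AA, S -> .cd, A -> .BB, A -> .cB, B -> .d, B -> .db]


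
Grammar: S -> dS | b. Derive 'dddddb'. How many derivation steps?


Derivation: S => dS => ddS => dddS => ddddS => dddddS => dddddb
Steps: 6


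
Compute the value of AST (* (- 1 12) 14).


Evaluate inner: (- 1 12) = -11
Evaluate root: (* -11 14) = -154
Result: -154


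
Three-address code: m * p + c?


Break into single-operator statements:
t1 = m * p
t2 = t1 + c


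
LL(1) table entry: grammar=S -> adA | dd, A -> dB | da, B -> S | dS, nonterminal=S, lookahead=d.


For [S, d]: 'd' ∈ FIRST(dd)
Entry: S -> dd


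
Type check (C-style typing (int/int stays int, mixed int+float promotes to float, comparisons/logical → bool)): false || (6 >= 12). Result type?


Operand types: bool || bool
Rule: logical operators take bool operands and yield bool
Result type: bool


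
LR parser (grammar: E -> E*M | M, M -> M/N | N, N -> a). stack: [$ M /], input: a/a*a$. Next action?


no handle; shift 'a'
Action: shift


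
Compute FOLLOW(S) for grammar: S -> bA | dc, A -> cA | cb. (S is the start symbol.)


$ ∈ FOLLOW(S). For each A -> αBβ: add FIRST(β)\{ε} to FOLLOW(B); if β nullable, add FOLLOW(A).
FOLLOW(S) = {$}


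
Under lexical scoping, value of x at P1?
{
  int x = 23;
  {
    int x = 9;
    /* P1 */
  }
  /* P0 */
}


x declared in the same block as P1
x = 9


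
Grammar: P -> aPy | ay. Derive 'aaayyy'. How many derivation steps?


Derivation: P => aPy => aaPyy => aaayyy
Steps: 3


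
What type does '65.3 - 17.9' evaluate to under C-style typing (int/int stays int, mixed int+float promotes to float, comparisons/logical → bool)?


Operand types: float - float
Rule: mixed int/float promotes to float; int/int stays int
Result type: float


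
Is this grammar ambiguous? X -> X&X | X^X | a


'a&a^a' has two parse trees (no precedence encoded between & and ^)
Ambiguous


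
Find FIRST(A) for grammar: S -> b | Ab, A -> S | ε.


Per alternative of A: FIRST(S) = {b}; FIRST(ε) = {ε}
FIRST(A) = {b, ε}


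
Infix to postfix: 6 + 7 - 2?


Left to right (same or higher precedence on left)
Postfix: 6 7 + 2 -


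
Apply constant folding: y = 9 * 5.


9 * 5 = 45 at compile time
Optimized: y = 45


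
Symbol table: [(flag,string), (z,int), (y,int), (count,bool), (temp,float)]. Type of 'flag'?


Lookup 'flag' → type string


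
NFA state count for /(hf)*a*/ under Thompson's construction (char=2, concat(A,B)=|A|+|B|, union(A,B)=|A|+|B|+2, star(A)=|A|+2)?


Syntax tree has 3 char leaf(s), 0 union(s), 2 star(s)
chars contribute 3×2 = 6; each union adds +2; each star adds +2
Total: 6 + 0 + 4 = 10 states


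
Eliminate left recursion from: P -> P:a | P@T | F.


Left-recursive alternatives: P:a, P@T; non-recursive: F
Introduce P': P -> FP', P' -> :aP' | @TP' | ε


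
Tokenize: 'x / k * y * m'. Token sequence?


Scan left to right, longest-match per lexeme
Tokens: ID(x), OP(/), ID(k), OP(*), ID(y), OP(*), ID(m)


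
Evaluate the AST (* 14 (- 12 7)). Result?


Evaluate inner: (- 12 7) = 5
Evaluate root: (* 14 5) = 70
Result: 70


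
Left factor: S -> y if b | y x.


Common prefix: 'y'
Factored: S -> y S', S' -> if b | x


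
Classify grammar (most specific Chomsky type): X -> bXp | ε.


Single nonterminal LHS, but b^n p^n is not regular
Classification: Type 2 (Context-Free)


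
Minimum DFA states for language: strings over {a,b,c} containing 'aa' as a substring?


KMP-style automaton: 2 progress states + 1 absorbing accept = 3
Minimal DFA: 3 states


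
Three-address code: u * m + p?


Break into single-operator statements:
t1 = u * m
t2 = t1 + p


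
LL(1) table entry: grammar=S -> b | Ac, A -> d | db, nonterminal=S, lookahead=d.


For [S, d]: 'd' ∈ FIRST(Ac)
Entry: S -> Ac


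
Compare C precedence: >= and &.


'>=' is relational (level 7); '&' is bitwise AND (level 5)
Higher level binds tighter
'>=' has higher precedence than '&'


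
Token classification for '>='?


Pattern: operator symbol
Type: OPERATOR


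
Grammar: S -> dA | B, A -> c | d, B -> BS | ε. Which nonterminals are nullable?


A nonterminal is nullable iff some alternative derives ε (directly, or every symbol in it is nullable)
Nullable: {B, S}


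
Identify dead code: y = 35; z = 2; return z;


y is assigned but never read
Dead: 'y = 35'


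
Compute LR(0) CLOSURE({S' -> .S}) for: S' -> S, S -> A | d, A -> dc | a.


Start: S' -> .S
For each item with dot before a nonterminal B, add B -> .γ for every B-production
Closure: [S' -> .S, S -> .A, S -> .d, A -> .dc, A -> .a]


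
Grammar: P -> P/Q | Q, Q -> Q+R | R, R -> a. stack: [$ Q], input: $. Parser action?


lookahead ∉ {+} so Q won't extend; reduce P -> Q
Action: reduce (P -> Q)


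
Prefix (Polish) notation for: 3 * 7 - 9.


left-to-right (same/higher precedence on left): tree is (- (* 3 7) 9)
Prefix: - * 3 7 9


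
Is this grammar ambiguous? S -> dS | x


right-linear, alternatives start with distinct terminals 'd' vs 'x': unique leftmost derivation
Unambiguous


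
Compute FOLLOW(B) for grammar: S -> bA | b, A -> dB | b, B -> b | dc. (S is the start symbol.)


$ ∈ FOLLOW(S). For each A -> αBβ: add FIRST(β)\{ε} to FOLLOW(B); if β nullable, add FOLLOW(A).
FOLLOW(B) = {$}


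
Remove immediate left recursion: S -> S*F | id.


Left-recursive alternatives: S*F; non-recursive: id
Introduce S': S -> idS', S' -> *FS' | ε


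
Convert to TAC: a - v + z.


Break into single-operator statements:
t1 = a - v
t2 = t1 + z


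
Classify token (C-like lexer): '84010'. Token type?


Pattern: digits only
Type: INTEGER_LITERAL


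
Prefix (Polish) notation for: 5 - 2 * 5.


'*' binds tighter: tree is (- 5 (* 2 5))
Prefix: - 5 * 2 5


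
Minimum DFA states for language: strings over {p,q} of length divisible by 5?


Track length mod 5: states 0..4, accept at 0
Minimal DFA: 5 states


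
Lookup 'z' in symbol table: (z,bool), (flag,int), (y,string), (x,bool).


Lookup 'z' → type bool


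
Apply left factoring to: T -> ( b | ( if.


Common prefix: '('
Factored: T -> ( T', T' -> b | if


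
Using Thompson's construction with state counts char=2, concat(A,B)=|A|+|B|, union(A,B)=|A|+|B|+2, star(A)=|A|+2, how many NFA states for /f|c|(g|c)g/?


Syntax tree has 5 char leaf(s), 3 union(s), 0 star(s)
chars contribute 5×2 = 10; each union adds +2; each star adds +2
Total: 10 + 6 + 0 = 16 states


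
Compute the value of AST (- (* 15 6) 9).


Evaluate inner: (* 15 6) = 90
Evaluate root: (- 90 9) = 81
Result: 81


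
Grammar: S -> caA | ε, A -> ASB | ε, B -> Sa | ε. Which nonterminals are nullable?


A nonterminal is nullable iff some alternative derives ε (directly, or every symbol in it is nullable)
Nullable: {A, B, S}


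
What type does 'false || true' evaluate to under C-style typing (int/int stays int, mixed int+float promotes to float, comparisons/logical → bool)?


Operand types: bool || bool
Rule: logical operators take bool operands and yield bool
Result type: bool


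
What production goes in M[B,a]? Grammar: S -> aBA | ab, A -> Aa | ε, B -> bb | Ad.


For [B, a]: 'a' ∈ FIRST(Ad)
Entry: B -> Ad


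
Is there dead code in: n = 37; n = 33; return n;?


first assignment to n is overwritten before any read
Dead: 'n = 37'


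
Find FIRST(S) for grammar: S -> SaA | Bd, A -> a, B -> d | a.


Per alternative of S: FIRST(SaA) = {a, d}; FIRST(Bd) = {a, d}
FIRST(S) = {a, d}


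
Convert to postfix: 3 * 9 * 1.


Left to right (same or higher precedence on left)
Postfix: 3 9 * 1 *


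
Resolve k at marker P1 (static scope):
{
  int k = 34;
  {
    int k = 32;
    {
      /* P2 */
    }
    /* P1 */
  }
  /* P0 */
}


k declared in the same block as P1
k = 32


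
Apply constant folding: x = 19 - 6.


19 - 6 = 13 at compile time
Optimized: x = 13


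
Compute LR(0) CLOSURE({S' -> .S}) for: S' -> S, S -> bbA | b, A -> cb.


Start: S' -> .S
For each item with dot before a nonterminal B, add B -> .γ for every B-production
Closure: [S' -> .S, S -> .bbA, S -> .b]


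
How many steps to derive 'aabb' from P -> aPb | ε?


Derivation: P => aPb => aaPbb => aabb
Steps: 3


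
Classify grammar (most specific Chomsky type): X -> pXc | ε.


Single nonterminal LHS, but p^n c^n is not regular
Classification: Type 2 (Context-Free)


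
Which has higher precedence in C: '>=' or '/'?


'/' is multiplicative (level 10); '>=' is relational (level 7)
Higher level binds tighter
'/' has higher precedence than '>='


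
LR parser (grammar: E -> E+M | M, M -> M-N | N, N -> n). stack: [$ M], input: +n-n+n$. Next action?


lookahead ∉ {-} so M won't extend; reduce E -> M
Action: reduce (E -> M)


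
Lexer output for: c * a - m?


Scan left to right, longest-match per lexeme
Tokens: ID(c), OP(*), ID(a), OP(-), ID(m)


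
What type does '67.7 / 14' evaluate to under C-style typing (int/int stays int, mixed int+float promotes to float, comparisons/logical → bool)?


Operand types: float / int
Rule: mixed int/float promotes to float; int/int stays int
Result type: float


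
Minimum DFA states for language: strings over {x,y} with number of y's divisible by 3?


Track (count of y) mod 3: states 0..2, accept at 0
Minimal DFA: 3 states


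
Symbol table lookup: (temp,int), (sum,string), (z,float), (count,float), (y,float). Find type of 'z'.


Lookup 'z' → type float


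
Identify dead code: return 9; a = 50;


statement follows a return and is unreachable
Dead: 'a = 50'


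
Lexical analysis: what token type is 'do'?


Pattern: reserved word
Type: KEYWORD


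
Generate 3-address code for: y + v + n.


Break into single-operator statements:
t1 = y + v
t2 = t1 + n


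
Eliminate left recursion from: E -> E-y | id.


Left-recursive alternatives: E-y; non-recursive: id
Introduce E': E -> idE', E' -> -yE' | ε


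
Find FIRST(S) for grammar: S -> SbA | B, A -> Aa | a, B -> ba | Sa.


Per alternative of S: FIRST(SbA) = {b}; FIRST(B) = {b}
FIRST(S) = {b}


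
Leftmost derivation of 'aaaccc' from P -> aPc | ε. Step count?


Derivation: P => aPc => aaPcc => aaaPccc => aaaccc
Steps: 4


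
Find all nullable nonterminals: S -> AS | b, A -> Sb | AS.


A nonterminal is nullable iff some alternative derives ε (directly, or every symbol in it is nullable)
Nullable: {}


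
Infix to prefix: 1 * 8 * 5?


left-to-right (same/higher precedence on left): tree is (* (* 1 8) 5)
Prefix: * * 1 8 5


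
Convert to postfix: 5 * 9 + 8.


Left to right (same or higher precedence on left)
Postfix: 5 9 * 8 +


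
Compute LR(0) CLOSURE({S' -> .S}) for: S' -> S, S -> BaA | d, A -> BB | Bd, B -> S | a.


Start: S' -> .S
For each item with dot before a nonterminal B, add B -> .γ for every B-production
Closure: [S' -> .S, S -> .BaA, S -> .d, B -> .S, B -> .a]


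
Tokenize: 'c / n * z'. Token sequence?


Scan left to right, longest-match per lexeme
Tokens: ID(c), OP(/), ID(n), OP(*), ID(z)


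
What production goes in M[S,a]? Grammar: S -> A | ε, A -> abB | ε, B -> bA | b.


For [S, a]: 'a' ∈ FIRST(A)
Entry: S -> A


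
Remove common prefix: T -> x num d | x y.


Common prefix: 'x'
Factored: T -> x T', T' -> num d | y


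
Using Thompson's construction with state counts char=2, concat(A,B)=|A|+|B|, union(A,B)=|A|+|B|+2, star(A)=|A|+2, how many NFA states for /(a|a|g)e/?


Syntax tree has 4 char leaf(s), 2 union(s), 0 star(s)
chars contribute 4×2 = 8; each union adds +2; each star adds +2
Total: 8 + 4 + 0 = 12 states


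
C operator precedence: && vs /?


'/' is multiplicative (level 10); '&&' is logical AND (level 2)
Higher level binds tighter
'/' has higher precedence than '&&'


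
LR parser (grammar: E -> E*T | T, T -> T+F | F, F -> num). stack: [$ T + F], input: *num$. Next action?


handle 'T+F' on top
Action: reduce (T -> T+F)


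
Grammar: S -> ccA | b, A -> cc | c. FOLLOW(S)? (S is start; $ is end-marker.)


$ ∈ FOLLOW(S). For each A -> αBβ: add FIRST(β)\{ε} to FOLLOW(B); if β nullable, add FOLLOW(A).
FOLLOW(S) = {$}


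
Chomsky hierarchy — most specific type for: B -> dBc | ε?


Single nonterminal LHS, but d^n c^n is not regular
Classification: Type 2 (Context-Free)


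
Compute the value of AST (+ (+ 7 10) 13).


Evaluate inner: (+ 7 10) = 17
Evaluate root: (+ 17 13) = 30
Result: 30


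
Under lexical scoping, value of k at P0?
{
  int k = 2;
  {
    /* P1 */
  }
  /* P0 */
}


k declared in the same block as P0
k = 2


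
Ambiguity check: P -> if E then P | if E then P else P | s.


dangling else: 'if E then if E then s else s' parses two ways
Ambiguous


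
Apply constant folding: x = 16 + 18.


16 + 18 = 34 at compile time
Optimized: x = 34


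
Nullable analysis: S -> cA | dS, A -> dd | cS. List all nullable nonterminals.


A nonterminal is nullable iff some alternative derives ε (directly, or every symbol in it is nullable)
Nullable: {}


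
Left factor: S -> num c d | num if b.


Common prefix: 'num'
Factored: S -> num S', S' -> c d | if b


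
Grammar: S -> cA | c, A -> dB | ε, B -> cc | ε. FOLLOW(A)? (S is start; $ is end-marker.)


$ ∈ FOLLOW(S). For each A -> αBβ: add FIRST(β)\{ε} to FOLLOW(B); if β nullable, add FOLLOW(A).
FOLLOW(A) = {$}


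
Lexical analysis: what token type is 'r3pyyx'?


Pattern: letter/underscore followed by alphanumerics, not a keyword
Type: IDENTIFIER


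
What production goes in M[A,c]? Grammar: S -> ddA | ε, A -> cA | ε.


For [A, c]: 'c' ∈ FIRST(cA)
Entry: A -> cA
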